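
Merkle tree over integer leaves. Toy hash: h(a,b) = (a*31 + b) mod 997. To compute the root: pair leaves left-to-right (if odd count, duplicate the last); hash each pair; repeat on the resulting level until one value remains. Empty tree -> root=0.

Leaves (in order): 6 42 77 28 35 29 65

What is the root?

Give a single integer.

Answer: 580

Derivation:
L0: [6, 42, 77, 28, 35, 29, 65]
L1: h(6,42)=(6*31+42)%997=228 h(77,28)=(77*31+28)%997=421 h(35,29)=(35*31+29)%997=117 h(65,65)=(65*31+65)%997=86 -> [228, 421, 117, 86]
L2: h(228,421)=(228*31+421)%997=510 h(117,86)=(117*31+86)%997=722 -> [510, 722]
L3: h(510,722)=(510*31+722)%997=580 -> [580]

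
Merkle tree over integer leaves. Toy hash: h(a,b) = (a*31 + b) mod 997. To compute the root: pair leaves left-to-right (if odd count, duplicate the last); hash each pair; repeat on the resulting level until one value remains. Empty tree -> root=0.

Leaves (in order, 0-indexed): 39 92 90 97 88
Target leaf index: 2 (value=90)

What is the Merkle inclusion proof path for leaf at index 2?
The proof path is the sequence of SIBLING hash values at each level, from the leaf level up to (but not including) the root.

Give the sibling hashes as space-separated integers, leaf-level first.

Answer: 97 304 382

Derivation:
L0 (leaves): [39, 92, 90, 97, 88], target index=2
L1: h(39,92)=(39*31+92)%997=304 [pair 0] h(90,97)=(90*31+97)%997=893 [pair 1] h(88,88)=(88*31+88)%997=822 [pair 2] -> [304, 893, 822]
  Sibling for proof at L0: 97
L2: h(304,893)=(304*31+893)%997=347 [pair 0] h(822,822)=(822*31+822)%997=382 [pair 1] -> [347, 382]
  Sibling for proof at L1: 304
L3: h(347,382)=(347*31+382)%997=172 [pair 0] -> [172]
  Sibling for proof at L2: 382
Root: 172
Proof path (sibling hashes from leaf to root): [97, 304, 382]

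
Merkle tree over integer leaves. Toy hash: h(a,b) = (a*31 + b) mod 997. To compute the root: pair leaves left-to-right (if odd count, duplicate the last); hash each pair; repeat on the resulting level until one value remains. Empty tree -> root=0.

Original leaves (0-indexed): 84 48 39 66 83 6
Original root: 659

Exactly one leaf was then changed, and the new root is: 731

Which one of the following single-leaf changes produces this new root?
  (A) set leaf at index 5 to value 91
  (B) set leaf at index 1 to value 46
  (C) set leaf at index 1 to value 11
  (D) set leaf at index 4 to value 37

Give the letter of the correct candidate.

Original leaves: [84, 48, 39, 66, 83, 6]
Target new root: 731
Try each candidate change and compute the resulting root:
Candidate A: set leaf[5] = 91 -> leaves = [84, 48, 39, 66, 83, 91]
  L0: [84, 48, 39, 66, 83, 91]
  L1: h(84,48)=(84*31+48)%997=658 h(39,66)=(39*31+66)%997=278 h(83,91)=(83*31+91)%997=670 -> [658, 278, 670]
  L2: h(658,278)=(658*31+278)%997=736 h(670,670)=(670*31+670)%997=503 -> [736, 503]
  L3: h(736,503)=(736*31+503)%997=388 -> [388]
  root = 388 != target 731
Candidate B: set leaf[1] = 46 -> leaves = [84, 46, 39, 66, 83, 6]
  L0: [84, 46, 39, 66, 83, 6]
  L1: h(84,46)=(84*31+46)%997=656 h(39,66)=(39*31+66)%997=278 h(83,6)=(83*31+6)%997=585 -> [656, 278, 585]
  L2: h(656,278)=(656*31+278)%997=674 h(585,585)=(585*31+585)%997=774 -> [674, 774]
  L3: h(674,774)=(674*31+774)%997=731 -> [731]
  root = 731 == target 731  ** MATCH **
Candidate C: set leaf[1] = 11 -> leaves = [84, 11, 39, 66, 83, 6]
  L0: [84, 11, 39, 66, 83, 6]
  L1: h(84,11)=(84*31+11)%997=621 h(39,66)=(39*31+66)%997=278 h(83,6)=(83*31+6)%997=585 -> [621, 278, 585]
  L2: h(621,278)=(621*31+278)%997=586 h(585,585)=(585*31+585)%997=774 -> [586, 774]
  L3: h(586,774)=(586*31+774)%997=994 -> [994]
  root = 994 != target 731
Candidate D: set leaf[4] = 37 -> leaves = [84, 48, 39, 66, 37, 6]
  L0: [84, 48, 39, 66, 37, 6]
  L1: h(84,48)=(84*31+48)%997=658 h(39,66)=(39*31+66)%997=278 h(37,6)=(37*31+6)%997=156 -> [658, 278, 156]
  L2: h(658,278)=(658*31+278)%997=736 h(156,156)=(156*31+156)%997=7 -> [736, 7]
  L3: h(736,7)=(736*31+7)%997=889 -> [889]
  root = 889 != target 731
Candidate B produces the target root.

Answer: B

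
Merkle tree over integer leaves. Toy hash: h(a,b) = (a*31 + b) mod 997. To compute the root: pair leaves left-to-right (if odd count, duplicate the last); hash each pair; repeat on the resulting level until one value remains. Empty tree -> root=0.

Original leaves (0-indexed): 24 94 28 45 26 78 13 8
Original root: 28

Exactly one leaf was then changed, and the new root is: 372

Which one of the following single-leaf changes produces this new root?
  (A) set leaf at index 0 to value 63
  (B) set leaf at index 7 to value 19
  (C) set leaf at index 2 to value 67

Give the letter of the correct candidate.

Original leaves: [24, 94, 28, 45, 26, 78, 13, 8]
Target new root: 372
Try each candidate change and compute the resulting root:
Candidate A: set leaf[0] = 63 -> leaves = [63, 94, 28, 45, 26, 78, 13, 8]
  L0: [63, 94, 28, 45, 26, 78, 13, 8]
  L1: h(63,94)=(63*31+94)%997=53 h(28,45)=(28*31+45)%997=913 h(26,78)=(26*31+78)%997=884 h(13,8)=(13*31+8)%997=411 -> [53, 913, 884, 411]
  L2: h(53,913)=(53*31+913)%997=562 h(884,411)=(884*31+411)%997=896 -> [562, 896]
  L3: h(562,896)=(562*31+896)%997=372 -> [372]
  root = 372 == target 372  ** MATCH **
Candidate B: set leaf[7] = 19 -> leaves = [24, 94, 28, 45, 26, 78, 13, 19]
  L0: [24, 94, 28, 45, 26, 78, 13, 19]
  L1: h(24,94)=(24*31+94)%997=838 h(28,45)=(28*31+45)%997=913 h(26,78)=(26*31+78)%997=884 h(13,19)=(13*31+19)%997=422 -> [838, 913, 884, 422]
  L2: h(838,913)=(838*31+913)%997=969 h(884,422)=(884*31+422)%997=907 -> [969, 907]
  L3: h(969,907)=(969*31+907)%997=39 -> [39]
  root = 39 != target 372
Candidate C: set leaf[2] = 67 -> leaves = [24, 94, 67, 45, 26, 78, 13, 8]
  L0: [24, 94, 67, 45, 26, 78, 13, 8]
  L1: h(24,94)=(24*31+94)%997=838 h(67,45)=(67*31+45)%997=128 h(26,78)=(26*31+78)%997=884 h(13,8)=(13*31+8)%997=411 -> [838, 128, 884, 411]
  L2: h(838,128)=(838*31+128)%997=184 h(884,411)=(884*31+411)%997=896 -> [184, 896]
  L3: h(184,896)=(184*31+896)%997=618 -> [618]
  root = 618 != target 372
Candidate A produces the target root.

Answer: A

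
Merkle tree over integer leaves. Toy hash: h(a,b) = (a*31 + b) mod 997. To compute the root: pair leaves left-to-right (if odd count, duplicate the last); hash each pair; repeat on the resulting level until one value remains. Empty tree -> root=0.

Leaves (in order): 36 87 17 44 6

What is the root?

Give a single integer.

Answer: 477

Derivation:
L0: [36, 87, 17, 44, 6]
L1: h(36,87)=(36*31+87)%997=206 h(17,44)=(17*31+44)%997=571 h(6,6)=(6*31+6)%997=192 -> [206, 571, 192]
L2: h(206,571)=(206*31+571)%997=975 h(192,192)=(192*31+192)%997=162 -> [975, 162]
L3: h(975,162)=(975*31+162)%997=477 -> [477]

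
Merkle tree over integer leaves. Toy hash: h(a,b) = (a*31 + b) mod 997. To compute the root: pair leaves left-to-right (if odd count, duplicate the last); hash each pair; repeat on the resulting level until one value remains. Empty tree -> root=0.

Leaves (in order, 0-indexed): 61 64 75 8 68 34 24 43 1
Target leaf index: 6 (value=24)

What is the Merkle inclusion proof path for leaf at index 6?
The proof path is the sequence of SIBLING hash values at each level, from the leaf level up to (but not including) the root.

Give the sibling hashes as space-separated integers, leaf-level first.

Answer: 43 148 127 864

Derivation:
L0 (leaves): [61, 64, 75, 8, 68, 34, 24, 43, 1], target index=6
L1: h(61,64)=(61*31+64)%997=958 [pair 0] h(75,8)=(75*31+8)%997=339 [pair 1] h(68,34)=(68*31+34)%997=148 [pair 2] h(24,43)=(24*31+43)%997=787 [pair 3] h(1,1)=(1*31+1)%997=32 [pair 4] -> [958, 339, 148, 787, 32]
  Sibling for proof at L0: 43
L2: h(958,339)=(958*31+339)%997=127 [pair 0] h(148,787)=(148*31+787)%997=390 [pair 1] h(32,32)=(32*31+32)%997=27 [pair 2] -> [127, 390, 27]
  Sibling for proof at L1: 148
L3: h(127,390)=(127*31+390)%997=339 [pair 0] h(27,27)=(27*31+27)%997=864 [pair 1] -> [339, 864]
  Sibling for proof at L2: 127
L4: h(339,864)=(339*31+864)%997=406 [pair 0] -> [406]
  Sibling for proof at L3: 864
Root: 406
Proof path (sibling hashes from leaf to root): [43, 148, 127, 864]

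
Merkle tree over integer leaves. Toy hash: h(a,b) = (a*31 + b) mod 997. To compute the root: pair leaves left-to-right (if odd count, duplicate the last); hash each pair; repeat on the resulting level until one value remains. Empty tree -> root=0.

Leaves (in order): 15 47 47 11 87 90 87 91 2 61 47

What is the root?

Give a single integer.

Answer: 590

Derivation:
L0: [15, 47, 47, 11, 87, 90, 87, 91, 2, 61, 47]
L1: h(15,47)=(15*31+47)%997=512 h(47,11)=(47*31+11)%997=471 h(87,90)=(87*31+90)%997=793 h(87,91)=(87*31+91)%997=794 h(2,61)=(2*31+61)%997=123 h(47,47)=(47*31+47)%997=507 -> [512, 471, 793, 794, 123, 507]
L2: h(512,471)=(512*31+471)%997=391 h(793,794)=(793*31+794)%997=452 h(123,507)=(123*31+507)%997=332 -> [391, 452, 332]
L3: h(391,452)=(391*31+452)%997=609 h(332,332)=(332*31+332)%997=654 -> [609, 654]
L4: h(609,654)=(609*31+654)%997=590 -> [590]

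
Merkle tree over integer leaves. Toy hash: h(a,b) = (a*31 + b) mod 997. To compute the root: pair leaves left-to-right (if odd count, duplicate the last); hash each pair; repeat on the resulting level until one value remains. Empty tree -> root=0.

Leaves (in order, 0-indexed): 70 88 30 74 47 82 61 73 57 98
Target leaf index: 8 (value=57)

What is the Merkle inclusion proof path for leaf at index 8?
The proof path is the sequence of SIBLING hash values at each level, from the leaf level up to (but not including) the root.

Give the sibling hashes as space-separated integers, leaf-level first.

L0 (leaves): [70, 88, 30, 74, 47, 82, 61, 73, 57, 98], target index=8
L1: h(70,88)=(70*31+88)%997=264 [pair 0] h(30,74)=(30*31+74)%997=7 [pair 1] h(47,82)=(47*31+82)%997=542 [pair 2] h(61,73)=(61*31+73)%997=967 [pair 3] h(57,98)=(57*31+98)%997=868 [pair 4] -> [264, 7, 542, 967, 868]
  Sibling for proof at L0: 98
L2: h(264,7)=(264*31+7)%997=215 [pair 0] h(542,967)=(542*31+967)%997=820 [pair 1] h(868,868)=(868*31+868)%997=857 [pair 2] -> [215, 820, 857]
  Sibling for proof at L1: 868
L3: h(215,820)=(215*31+820)%997=506 [pair 0] h(857,857)=(857*31+857)%997=505 [pair 1] -> [506, 505]
  Sibling for proof at L2: 857
L4: h(506,505)=(506*31+505)%997=239 [pair 0] -> [239]
  Sibling for proof at L3: 506
Root: 239
Proof path (sibling hashes from leaf to root): [98, 868, 857, 506]

Answer: 98 868 857 506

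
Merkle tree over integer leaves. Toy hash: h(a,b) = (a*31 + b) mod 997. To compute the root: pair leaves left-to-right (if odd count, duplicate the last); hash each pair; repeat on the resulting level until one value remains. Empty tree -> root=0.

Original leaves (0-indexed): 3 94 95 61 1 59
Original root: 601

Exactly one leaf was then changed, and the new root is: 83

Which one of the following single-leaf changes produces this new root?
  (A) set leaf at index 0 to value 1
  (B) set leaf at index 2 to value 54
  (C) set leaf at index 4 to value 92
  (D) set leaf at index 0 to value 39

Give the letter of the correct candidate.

Answer: B

Derivation:
Original leaves: [3, 94, 95, 61, 1, 59]
Target new root: 83
Try each candidate change and compute the resulting root:
Candidate A: set leaf[0] = 1 -> leaves = [1, 94, 95, 61, 1, 59]
  L0: [1, 94, 95, 61, 1, 59]
  L1: h(1,94)=(1*31+94)%997=125 h(95,61)=(95*31+61)%997=15 h(1,59)=(1*31+59)%997=90 -> [125, 15, 90]
  L2: h(125,15)=(125*31+15)%997=899 h(90,90)=(90*31+90)%997=886 -> [899, 886]
  L3: h(899,886)=(899*31+886)%997=839 -> [839]
  root = 839 != target 83
Candidate B: set leaf[2] = 54 -> leaves = [3, 94, 54, 61, 1, 59]
  L0: [3, 94, 54, 61, 1, 59]
  L1: h(3,94)=(3*31+94)%997=187 h(54,61)=(54*31+61)%997=738 h(1,59)=(1*31+59)%997=90 -> [187, 738, 90]
  L2: h(187,738)=(187*31+738)%997=553 h(90,90)=(90*31+90)%997=886 -> [553, 886]
  L3: h(553,886)=(553*31+886)%997=83 -> [83]
  root = 83 == target 83  ** MATCH **
Candidate C: set leaf[4] = 92 -> leaves = [3, 94, 95, 61, 92, 59]
  L0: [3, 94, 95, 61, 92, 59]
  L1: h(3,94)=(3*31+94)%997=187 h(95,61)=(95*31+61)%997=15 h(92,59)=(92*31+59)%997=917 -> [187, 15, 917]
  L2: h(187,15)=(187*31+15)%997=827 h(917,917)=(917*31+917)%997=431 -> [827, 431]
  L3: h(827,431)=(827*31+431)%997=146 -> [146]
  root = 146 != target 83
Candidate D: set leaf[0] = 39 -> leaves = [39, 94, 95, 61, 1, 59]
  L0: [39, 94, 95, 61, 1, 59]
  L1: h(39,94)=(39*31+94)%997=306 h(95,61)=(95*31+61)%997=15 h(1,59)=(1*31+59)%997=90 -> [306, 15, 90]
  L2: h(306,15)=(306*31+15)%997=528 h(90,90)=(90*31+90)%997=886 -> [528, 886]
  L3: h(528,886)=(528*31+886)%997=305 -> [305]
  root = 305 != target 83
Candidate B produces the target root.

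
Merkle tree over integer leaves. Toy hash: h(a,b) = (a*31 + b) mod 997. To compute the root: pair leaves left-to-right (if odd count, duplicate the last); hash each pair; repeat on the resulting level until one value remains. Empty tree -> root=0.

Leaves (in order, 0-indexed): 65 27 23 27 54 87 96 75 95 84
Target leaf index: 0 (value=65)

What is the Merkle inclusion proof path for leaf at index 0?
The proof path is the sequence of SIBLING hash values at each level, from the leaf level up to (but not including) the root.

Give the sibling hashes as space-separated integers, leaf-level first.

L0 (leaves): [65, 27, 23, 27, 54, 87, 96, 75, 95, 84], target index=0
L1: h(65,27)=(65*31+27)%997=48 [pair 0] h(23,27)=(23*31+27)%997=740 [pair 1] h(54,87)=(54*31+87)%997=764 [pair 2] h(96,75)=(96*31+75)%997=60 [pair 3] h(95,84)=(95*31+84)%997=38 [pair 4] -> [48, 740, 764, 60, 38]
  Sibling for proof at L0: 27
L2: h(48,740)=(48*31+740)%997=234 [pair 0] h(764,60)=(764*31+60)%997=813 [pair 1] h(38,38)=(38*31+38)%997=219 [pair 2] -> [234, 813, 219]
  Sibling for proof at L1: 740
L3: h(234,813)=(234*31+813)%997=91 [pair 0] h(219,219)=(219*31+219)%997=29 [pair 1] -> [91, 29]
  Sibling for proof at L2: 813
L4: h(91,29)=(91*31+29)%997=856 [pair 0] -> [856]
  Sibling for proof at L3: 29
Root: 856
Proof path (sibling hashes from leaf to root): [27, 740, 813, 29]

Answer: 27 740 813 29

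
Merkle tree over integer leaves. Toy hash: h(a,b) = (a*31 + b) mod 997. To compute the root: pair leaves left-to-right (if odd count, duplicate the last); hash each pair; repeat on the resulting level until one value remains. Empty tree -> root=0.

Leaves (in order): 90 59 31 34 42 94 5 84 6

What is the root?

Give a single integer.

L0: [90, 59, 31, 34, 42, 94, 5, 84, 6]
L1: h(90,59)=(90*31+59)%997=855 h(31,34)=(31*31+34)%997=995 h(42,94)=(42*31+94)%997=399 h(5,84)=(5*31+84)%997=239 h(6,6)=(6*31+6)%997=192 -> [855, 995, 399, 239, 192]
L2: h(855,995)=(855*31+995)%997=581 h(399,239)=(399*31+239)%997=644 h(192,192)=(192*31+192)%997=162 -> [581, 644, 162]
L3: h(581,644)=(581*31+644)%997=709 h(162,162)=(162*31+162)%997=199 -> [709, 199]
L4: h(709,199)=(709*31+199)%997=244 -> [244]

Answer: 244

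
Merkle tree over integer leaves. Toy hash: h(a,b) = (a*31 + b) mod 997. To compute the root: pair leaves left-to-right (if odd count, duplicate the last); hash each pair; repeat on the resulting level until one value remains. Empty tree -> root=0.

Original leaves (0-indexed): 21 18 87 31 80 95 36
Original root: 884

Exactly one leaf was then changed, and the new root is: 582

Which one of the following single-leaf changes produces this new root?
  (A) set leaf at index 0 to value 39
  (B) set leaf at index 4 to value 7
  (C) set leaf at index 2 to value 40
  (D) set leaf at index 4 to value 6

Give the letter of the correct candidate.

Answer: C

Derivation:
Original leaves: [21, 18, 87, 31, 80, 95, 36]
Target new root: 582
Try each candidate change and compute the resulting root:
Candidate A: set leaf[0] = 39 -> leaves = [39, 18, 87, 31, 80, 95, 36]
  L0: [39, 18, 87, 31, 80, 95, 36]
  L1: h(39,18)=(39*31+18)%997=230 h(87,31)=(87*31+31)%997=734 h(80,95)=(80*31+95)%997=581 h(36,36)=(36*31+36)%997=155 -> [230, 734, 581, 155]
  L2: h(230,734)=(230*31+734)%997=885 h(581,155)=(581*31+155)%997=220 -> [885, 220]
  L3: h(885,220)=(885*31+220)%997=736 -> [736]
  root = 736 != target 582
Candidate B: set leaf[4] = 7 -> leaves = [21, 18, 87, 31, 7, 95, 36]
  L0: [21, 18, 87, 31, 7, 95, 36]
  L1: h(21,18)=(21*31+18)%997=669 h(87,31)=(87*31+31)%997=734 h(7,95)=(7*31+95)%997=312 h(36,36)=(36*31+36)%997=155 -> [669, 734, 312, 155]
  L2: h(669,734)=(669*31+734)%997=536 h(312,155)=(312*31+155)%997=854 -> [536, 854]
  L3: h(536,854)=(536*31+854)%997=521 -> [521]
  root = 521 != target 582
Candidate C: set leaf[2] = 40 -> leaves = [21, 18, 40, 31, 80, 95, 36]
  L0: [21, 18, 40, 31, 80, 95, 36]
  L1: h(21,18)=(21*31+18)%997=669 h(40,31)=(40*31+31)%997=274 h(80,95)=(80*31+95)%997=581 h(36,36)=(36*31+36)%997=155 -> [669, 274, 581, 155]
  L2: h(669,274)=(669*31+274)%997=76 h(581,155)=(581*31+155)%997=220 -> [76, 220]
  L3: h(76,220)=(76*31+220)%997=582 -> [582]
  root = 582 == target 582  ** MATCH **
Candidate D: set leaf[4] = 6 -> leaves = [21, 18, 87, 31, 6, 95, 36]
  L0: [21, 18, 87, 31, 6, 95, 36]
  L1: h(21,18)=(21*31+18)%997=669 h(87,31)=(87*31+31)%997=734 h(6,95)=(6*31+95)%997=281 h(36,36)=(36*31+36)%997=155 -> [669, 734, 281, 155]
  L2: h(669,734)=(669*31+734)%997=536 h(281,155)=(281*31+155)%997=890 -> [536, 890]
  L3: h(536,890)=(536*31+890)%997=557 -> [557]
  root = 557 != target 582
Candidate C produces the target root.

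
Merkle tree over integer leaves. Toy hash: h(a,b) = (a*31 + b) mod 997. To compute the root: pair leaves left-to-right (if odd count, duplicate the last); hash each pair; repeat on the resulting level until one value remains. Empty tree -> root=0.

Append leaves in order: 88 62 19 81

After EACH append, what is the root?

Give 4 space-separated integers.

After append 88 (leaves=[88]):
  L0: [88]
  root=88
After append 62 (leaves=[88, 62]):
  L0: [88, 62]
  L1: h(88,62)=(88*31+62)%997=796 -> [796]
  root=796
After append 19 (leaves=[88, 62, 19]):
  L0: [88, 62, 19]
  L1: h(88,62)=(88*31+62)%997=796 h(19,19)=(19*31+19)%997=608 -> [796, 608]
  L2: h(796,608)=(796*31+608)%997=359 -> [359]
  root=359
After append 81 (leaves=[88, 62, 19, 81]):
  L0: [88, 62, 19, 81]
  L1: h(88,62)=(88*31+62)%997=796 h(19,81)=(19*31+81)%997=670 -> [796, 670]
  L2: h(796,670)=(796*31+670)%997=421 -> [421]
  root=421

Answer: 88 796 359 421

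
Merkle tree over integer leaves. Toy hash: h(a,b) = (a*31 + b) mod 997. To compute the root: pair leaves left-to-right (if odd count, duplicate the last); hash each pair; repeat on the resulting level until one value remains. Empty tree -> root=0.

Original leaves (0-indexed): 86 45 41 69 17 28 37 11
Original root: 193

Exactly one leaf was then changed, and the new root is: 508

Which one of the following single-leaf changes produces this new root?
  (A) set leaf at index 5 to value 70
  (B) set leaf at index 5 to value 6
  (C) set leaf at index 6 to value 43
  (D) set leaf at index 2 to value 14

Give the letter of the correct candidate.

Original leaves: [86, 45, 41, 69, 17, 28, 37, 11]
Target new root: 508
Try each candidate change and compute the resulting root:
Candidate A: set leaf[5] = 70 -> leaves = [86, 45, 41, 69, 17, 70, 37, 11]
  L0: [86, 45, 41, 69, 17, 70, 37, 11]
  L1: h(86,45)=(86*31+45)%997=717 h(41,69)=(41*31+69)%997=343 h(17,70)=(17*31+70)%997=597 h(37,11)=(37*31+11)%997=161 -> [717, 343, 597, 161]
  L2: h(717,343)=(717*31+343)%997=636 h(597,161)=(597*31+161)%997=722 -> [636, 722]
  L3: h(636,722)=(636*31+722)%997=498 -> [498]
  root = 498 != target 508
Candidate B: set leaf[5] = 6 -> leaves = [86, 45, 41, 69, 17, 6, 37, 11]
  L0: [86, 45, 41, 69, 17, 6, 37, 11]
  L1: h(86,45)=(86*31+45)%997=717 h(41,69)=(41*31+69)%997=343 h(17,6)=(17*31+6)%997=533 h(37,11)=(37*31+11)%997=161 -> [717, 343, 533, 161]
  L2: h(717,343)=(717*31+343)%997=636 h(533,161)=(533*31+161)%997=732 -> [636, 732]
  L3: h(636,732)=(636*31+732)%997=508 -> [508]
  root = 508 == target 508  ** MATCH **
Candidate C: set leaf[6] = 43 -> leaves = [86, 45, 41, 69, 17, 28, 43, 11]
  L0: [86, 45, 41, 69, 17, 28, 43, 11]
  L1: h(86,45)=(86*31+45)%997=717 h(41,69)=(41*31+69)%997=343 h(17,28)=(17*31+28)%997=555 h(43,11)=(43*31+11)%997=347 -> [717, 343, 555, 347]
  L2: h(717,343)=(717*31+343)%997=636 h(555,347)=(555*31+347)%997=603 -> [636, 603]
  L3: h(636,603)=(636*31+603)%997=379 -> [379]
  root = 379 != target 508
Candidate D: set leaf[2] = 14 -> leaves = [86, 45, 14, 69, 17, 28, 37, 11]
  L0: [86, 45, 14, 69, 17, 28, 37, 11]
  L1: h(86,45)=(86*31+45)%997=717 h(14,69)=(14*31+69)%997=503 h(17,28)=(17*31+28)%997=555 h(37,11)=(37*31+11)%997=161 -> [717, 503, 555, 161]
  L2: h(717,503)=(717*31+503)%997=796 h(555,161)=(555*31+161)%997=417 -> [796, 417]
  L3: h(796,417)=(796*31+417)%997=168 -> [168]
  root = 168 != target 508
Candidate B produces the target root.

Answer: B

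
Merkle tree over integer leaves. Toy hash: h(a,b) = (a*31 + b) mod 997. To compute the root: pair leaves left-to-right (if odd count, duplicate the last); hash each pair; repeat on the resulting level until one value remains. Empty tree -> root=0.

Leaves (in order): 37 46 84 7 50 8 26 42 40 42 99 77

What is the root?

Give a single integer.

Answer: 980

Derivation:
L0: [37, 46, 84, 7, 50, 8, 26, 42, 40, 42, 99, 77]
L1: h(37,46)=(37*31+46)%997=196 h(84,7)=(84*31+7)%997=617 h(50,8)=(50*31+8)%997=561 h(26,42)=(26*31+42)%997=848 h(40,42)=(40*31+42)%997=285 h(99,77)=(99*31+77)%997=155 -> [196, 617, 561, 848, 285, 155]
L2: h(196,617)=(196*31+617)%997=711 h(561,848)=(561*31+848)%997=293 h(285,155)=(285*31+155)%997=17 -> [711, 293, 17]
L3: h(711,293)=(711*31+293)%997=400 h(17,17)=(17*31+17)%997=544 -> [400, 544]
L4: h(400,544)=(400*31+544)%997=980 -> [980]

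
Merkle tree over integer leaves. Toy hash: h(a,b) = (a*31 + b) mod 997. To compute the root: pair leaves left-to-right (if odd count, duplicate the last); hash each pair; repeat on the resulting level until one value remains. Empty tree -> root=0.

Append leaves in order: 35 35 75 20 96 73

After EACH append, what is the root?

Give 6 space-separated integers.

Answer: 35 123 231 176 72 333

Derivation:
After append 35 (leaves=[35]):
  L0: [35]
  root=35
After append 35 (leaves=[35, 35]):
  L0: [35, 35]
  L1: h(35,35)=(35*31+35)%997=123 -> [123]
  root=123
After append 75 (leaves=[35, 35, 75]):
  L0: [35, 35, 75]
  L1: h(35,35)=(35*31+35)%997=123 h(75,75)=(75*31+75)%997=406 -> [123, 406]
  L2: h(123,406)=(123*31+406)%997=231 -> [231]
  root=231
After append 20 (leaves=[35, 35, 75, 20]):
  L0: [35, 35, 75, 20]
  L1: h(35,35)=(35*31+35)%997=123 h(75,20)=(75*31+20)%997=351 -> [123, 351]
  L2: h(123,351)=(123*31+351)%997=176 -> [176]
  root=176
After append 96 (leaves=[35, 35, 75, 20, 96]):
  L0: [35, 35, 75, 20, 96]
  L1: h(35,35)=(35*31+35)%997=123 h(75,20)=(75*31+20)%997=351 h(96,96)=(96*31+96)%997=81 -> [123, 351, 81]
  L2: h(123,351)=(123*31+351)%997=176 h(81,81)=(81*31+81)%997=598 -> [176, 598]
  L3: h(176,598)=(176*31+598)%997=72 -> [72]
  root=72
After append 73 (leaves=[35, 35, 75, 20, 96, 73]):
  L0: [35, 35, 75, 20, 96, 73]
  L1: h(35,35)=(35*31+35)%997=123 h(75,20)=(75*31+20)%997=351 h(96,73)=(96*31+73)%997=58 -> [123, 351, 58]
  L2: h(123,351)=(123*31+351)%997=176 h(58,58)=(58*31+58)%997=859 -> [176, 859]
  L3: h(176,859)=(176*31+859)%997=333 -> [333]
  root=333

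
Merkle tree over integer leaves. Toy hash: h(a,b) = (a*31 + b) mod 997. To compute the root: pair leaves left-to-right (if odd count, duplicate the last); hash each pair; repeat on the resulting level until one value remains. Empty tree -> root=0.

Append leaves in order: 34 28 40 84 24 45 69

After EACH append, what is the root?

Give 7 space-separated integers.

After append 34 (leaves=[34]):
  L0: [34]
  root=34
After append 28 (leaves=[34, 28]):
  L0: [34, 28]
  L1: h(34,28)=(34*31+28)%997=85 -> [85]
  root=85
After append 40 (leaves=[34, 28, 40]):
  L0: [34, 28, 40]
  L1: h(34,28)=(34*31+28)%997=85 h(40,40)=(40*31+40)%997=283 -> [85, 283]
  L2: h(85,283)=(85*31+283)%997=924 -> [924]
  root=924
After append 84 (leaves=[34, 28, 40, 84]):
  L0: [34, 28, 40, 84]
  L1: h(34,28)=(34*31+28)%997=85 h(40,84)=(40*31+84)%997=327 -> [85, 327]
  L2: h(85,327)=(85*31+327)%997=968 -> [968]
  root=968
After append 24 (leaves=[34, 28, 40, 84, 24]):
  L0: [34, 28, 40, 84, 24]
  L1: h(34,28)=(34*31+28)%997=85 h(40,84)=(40*31+84)%997=327 h(24,24)=(24*31+24)%997=768 -> [85, 327, 768]
  L2: h(85,327)=(85*31+327)%997=968 h(768,768)=(768*31+768)%997=648 -> [968, 648]
  L3: h(968,648)=(968*31+648)%997=746 -> [746]
  root=746
After append 45 (leaves=[34, 28, 40, 84, 24, 45]):
  L0: [34, 28, 40, 84, 24, 45]
  L1: h(34,28)=(34*31+28)%997=85 h(40,84)=(40*31+84)%997=327 h(24,45)=(24*31+45)%997=789 -> [85, 327, 789]
  L2: h(85,327)=(85*31+327)%997=968 h(789,789)=(789*31+789)%997=323 -> [968, 323]
  L3: h(968,323)=(968*31+323)%997=421 -> [421]
  root=421
After append 69 (leaves=[34, 28, 40, 84, 24, 45, 69]):
  L0: [34, 28, 40, 84, 24, 45, 69]
  L1: h(34,28)=(34*31+28)%997=85 h(40,84)=(40*31+84)%997=327 h(24,45)=(24*31+45)%997=789 h(69,69)=(69*31+69)%997=214 -> [85, 327, 789, 214]
  L2: h(85,327)=(85*31+327)%997=968 h(789,214)=(789*31+214)%997=745 -> [968, 745]
  L3: h(968,745)=(968*31+745)%997=843 -> [843]
  root=843

Answer: 34 85 924 968 746 421 843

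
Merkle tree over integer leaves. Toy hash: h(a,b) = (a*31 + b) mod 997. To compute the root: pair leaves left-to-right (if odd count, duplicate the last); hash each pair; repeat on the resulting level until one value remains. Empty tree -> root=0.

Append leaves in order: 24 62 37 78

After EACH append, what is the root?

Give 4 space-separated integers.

Answer: 24 806 248 289

Derivation:
After append 24 (leaves=[24]):
  L0: [24]
  root=24
After append 62 (leaves=[24, 62]):
  L0: [24, 62]
  L1: h(24,62)=(24*31+62)%997=806 -> [806]
  root=806
After append 37 (leaves=[24, 62, 37]):
  L0: [24, 62, 37]
  L1: h(24,62)=(24*31+62)%997=806 h(37,37)=(37*31+37)%997=187 -> [806, 187]
  L2: h(806,187)=(806*31+187)%997=248 -> [248]
  root=248
After append 78 (leaves=[24, 62, 37, 78]):
  L0: [24, 62, 37, 78]
  L1: h(24,62)=(24*31+62)%997=806 h(37,78)=(37*31+78)%997=228 -> [806, 228]
  L2: h(806,228)=(806*31+228)%997=289 -> [289]
  root=289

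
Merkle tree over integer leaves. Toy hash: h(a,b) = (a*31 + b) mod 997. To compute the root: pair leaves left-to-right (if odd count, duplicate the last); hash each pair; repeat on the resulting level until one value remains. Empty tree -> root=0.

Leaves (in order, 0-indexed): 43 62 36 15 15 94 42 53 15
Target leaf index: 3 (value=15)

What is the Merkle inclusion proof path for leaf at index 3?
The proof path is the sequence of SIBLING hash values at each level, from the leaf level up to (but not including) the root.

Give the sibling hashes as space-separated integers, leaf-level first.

L0 (leaves): [43, 62, 36, 15, 15, 94, 42, 53, 15], target index=3
L1: h(43,62)=(43*31+62)%997=398 [pair 0] h(36,15)=(36*31+15)%997=134 [pair 1] h(15,94)=(15*31+94)%997=559 [pair 2] h(42,53)=(42*31+53)%997=358 [pair 3] h(15,15)=(15*31+15)%997=480 [pair 4] -> [398, 134, 559, 358, 480]
  Sibling for proof at L0: 36
L2: h(398,134)=(398*31+134)%997=508 [pair 0] h(559,358)=(559*31+358)%997=738 [pair 1] h(480,480)=(480*31+480)%997=405 [pair 2] -> [508, 738, 405]
  Sibling for proof at L1: 398
L3: h(508,738)=(508*31+738)%997=534 [pair 0] h(405,405)=(405*31+405)%997=996 [pair 1] -> [534, 996]
  Sibling for proof at L2: 738
L4: h(534,996)=(534*31+996)%997=601 [pair 0] -> [601]
  Sibling for proof at L3: 996
Root: 601
Proof path (sibling hashes from leaf to root): [36, 398, 738, 996]

Answer: 36 398 738 996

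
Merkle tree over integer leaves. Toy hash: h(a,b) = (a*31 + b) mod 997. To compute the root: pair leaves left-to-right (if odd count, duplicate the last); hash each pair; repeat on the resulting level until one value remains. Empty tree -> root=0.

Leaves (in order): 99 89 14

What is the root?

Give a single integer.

L0: [99, 89, 14]
L1: h(99,89)=(99*31+89)%997=167 h(14,14)=(14*31+14)%997=448 -> [167, 448]
L2: h(167,448)=(167*31+448)%997=640 -> [640]

Answer: 640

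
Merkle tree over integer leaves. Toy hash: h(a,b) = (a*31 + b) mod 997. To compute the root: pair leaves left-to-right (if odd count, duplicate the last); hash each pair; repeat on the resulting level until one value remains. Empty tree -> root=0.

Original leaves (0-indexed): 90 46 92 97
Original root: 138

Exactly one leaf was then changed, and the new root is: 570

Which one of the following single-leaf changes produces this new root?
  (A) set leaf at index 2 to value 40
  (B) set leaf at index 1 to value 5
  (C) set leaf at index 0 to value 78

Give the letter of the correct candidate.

Answer: C

Derivation:
Original leaves: [90, 46, 92, 97]
Target new root: 570
Try each candidate change and compute the resulting root:
Candidate A: set leaf[2] = 40 -> leaves = [90, 46, 40, 97]
  L0: [90, 46, 40, 97]
  L1: h(90,46)=(90*31+46)%997=842 h(40,97)=(40*31+97)%997=340 -> [842, 340]
  L2: h(842,340)=(842*31+340)%997=520 -> [520]
  root = 520 != target 570
Candidate B: set leaf[1] = 5 -> leaves = [90, 5, 92, 97]
  L0: [90, 5, 92, 97]
  L1: h(90,5)=(90*31+5)%997=801 h(92,97)=(92*31+97)%997=955 -> [801, 955]
  L2: h(801,955)=(801*31+955)%997=861 -> [861]
  root = 861 != target 570
Candidate C: set leaf[0] = 78 -> leaves = [78, 46, 92, 97]
  L0: [78, 46, 92, 97]
  L1: h(78,46)=(78*31+46)%997=470 h(92,97)=(92*31+97)%997=955 -> [470, 955]
  L2: h(470,955)=(470*31+955)%997=570 -> [570]
  root = 570 == target 570  ** MATCH **
Candidate C produces the target root.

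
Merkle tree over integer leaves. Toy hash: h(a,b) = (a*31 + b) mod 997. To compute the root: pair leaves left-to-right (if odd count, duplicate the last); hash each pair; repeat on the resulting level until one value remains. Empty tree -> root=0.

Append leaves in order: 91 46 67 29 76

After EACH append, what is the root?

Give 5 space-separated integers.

After append 91 (leaves=[91]):
  L0: [91]
  root=91
After append 46 (leaves=[91, 46]):
  L0: [91, 46]
  L1: h(91,46)=(91*31+46)%997=873 -> [873]
  root=873
After append 67 (leaves=[91, 46, 67]):
  L0: [91, 46, 67]
  L1: h(91,46)=(91*31+46)%997=873 h(67,67)=(67*31+67)%997=150 -> [873, 150]
  L2: h(873,150)=(873*31+150)%997=294 -> [294]
  root=294
After append 29 (leaves=[91, 46, 67, 29]):
  L0: [91, 46, 67, 29]
  L1: h(91,46)=(91*31+46)%997=873 h(67,29)=(67*31+29)%997=112 -> [873, 112]
  L2: h(873,112)=(873*31+112)%997=256 -> [256]
  root=256
After append 76 (leaves=[91, 46, 67, 29, 76]):
  L0: [91, 46, 67, 29, 76]
  L1: h(91,46)=(91*31+46)%997=873 h(67,29)=(67*31+29)%997=112 h(76,76)=(76*31+76)%997=438 -> [873, 112, 438]
  L2: h(873,112)=(873*31+112)%997=256 h(438,438)=(438*31+438)%997=58 -> [256, 58]
  L3: h(256,58)=(256*31+58)%997=18 -> [18]
  root=18

Answer: 91 873 294 256 18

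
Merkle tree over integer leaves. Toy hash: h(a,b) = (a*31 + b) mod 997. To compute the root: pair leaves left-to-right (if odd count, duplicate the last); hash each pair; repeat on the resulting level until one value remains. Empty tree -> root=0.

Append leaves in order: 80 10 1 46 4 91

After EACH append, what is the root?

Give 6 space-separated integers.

After append 80 (leaves=[80]):
  L0: [80]
  root=80
After append 10 (leaves=[80, 10]):
  L0: [80, 10]
  L1: h(80,10)=(80*31+10)%997=496 -> [496]
  root=496
After append 1 (leaves=[80, 10, 1]):
  L0: [80, 10, 1]
  L1: h(80,10)=(80*31+10)%997=496 h(1,1)=(1*31+1)%997=32 -> [496, 32]
  L2: h(496,32)=(496*31+32)%997=453 -> [453]
  root=453
After append 46 (leaves=[80, 10, 1, 46]):
  L0: [80, 10, 1, 46]
  L1: h(80,10)=(80*31+10)%997=496 h(1,46)=(1*31+46)%997=77 -> [496, 77]
  L2: h(496,77)=(496*31+77)%997=498 -> [498]
  root=498
After append 4 (leaves=[80, 10, 1, 46, 4]):
  L0: [80, 10, 1, 46, 4]
  L1: h(80,10)=(80*31+10)%997=496 h(1,46)=(1*31+46)%997=77 h(4,4)=(4*31+4)%997=128 -> [496, 77, 128]
  L2: h(496,77)=(496*31+77)%997=498 h(128,128)=(128*31+128)%997=108 -> [498, 108]
  L3: h(498,108)=(498*31+108)%997=591 -> [591]
  root=591
After append 91 (leaves=[80, 10, 1, 46, 4, 91]):
  L0: [80, 10, 1, 46, 4, 91]
  L1: h(80,10)=(80*31+10)%997=496 h(1,46)=(1*31+46)%997=77 h(4,91)=(4*31+91)%997=215 -> [496, 77, 215]
  L2: h(496,77)=(496*31+77)%997=498 h(215,215)=(215*31+215)%997=898 -> [498, 898]
  L3: h(498,898)=(498*31+898)%997=384 -> [384]
  root=384

Answer: 80 496 453 498 591 384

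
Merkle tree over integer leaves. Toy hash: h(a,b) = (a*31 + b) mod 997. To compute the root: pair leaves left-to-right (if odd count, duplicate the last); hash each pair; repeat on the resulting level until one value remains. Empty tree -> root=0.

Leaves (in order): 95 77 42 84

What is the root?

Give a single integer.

L0: [95, 77, 42, 84]
L1: h(95,77)=(95*31+77)%997=31 h(42,84)=(42*31+84)%997=389 -> [31, 389]
L2: h(31,389)=(31*31+389)%997=353 -> [353]

Answer: 353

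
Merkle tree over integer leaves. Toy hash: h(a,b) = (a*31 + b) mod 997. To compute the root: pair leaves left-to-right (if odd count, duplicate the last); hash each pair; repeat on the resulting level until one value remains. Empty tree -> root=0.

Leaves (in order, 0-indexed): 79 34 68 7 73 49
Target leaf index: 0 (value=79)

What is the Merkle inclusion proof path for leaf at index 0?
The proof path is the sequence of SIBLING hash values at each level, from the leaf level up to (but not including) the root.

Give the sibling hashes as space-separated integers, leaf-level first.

L0 (leaves): [79, 34, 68, 7, 73, 49], target index=0
L1: h(79,34)=(79*31+34)%997=489 [pair 0] h(68,7)=(68*31+7)%997=121 [pair 1] h(73,49)=(73*31+49)%997=318 [pair 2] -> [489, 121, 318]
  Sibling for proof at L0: 34
L2: h(489,121)=(489*31+121)%997=325 [pair 0] h(318,318)=(318*31+318)%997=206 [pair 1] -> [325, 206]
  Sibling for proof at L1: 121
L3: h(325,206)=(325*31+206)%997=311 [pair 0] -> [311]
  Sibling for proof at L2: 206
Root: 311
Proof path (sibling hashes from leaf to root): [34, 121, 206]

Answer: 34 121 206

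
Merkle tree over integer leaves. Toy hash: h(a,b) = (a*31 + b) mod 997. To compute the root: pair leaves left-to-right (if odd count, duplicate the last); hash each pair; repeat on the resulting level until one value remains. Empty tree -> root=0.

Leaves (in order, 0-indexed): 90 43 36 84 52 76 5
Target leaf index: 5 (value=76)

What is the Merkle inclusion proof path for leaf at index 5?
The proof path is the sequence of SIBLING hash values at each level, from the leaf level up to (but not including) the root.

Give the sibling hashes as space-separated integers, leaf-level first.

Answer: 52 160 290

Derivation:
L0 (leaves): [90, 43, 36, 84, 52, 76, 5], target index=5
L1: h(90,43)=(90*31+43)%997=839 [pair 0] h(36,84)=(36*31+84)%997=203 [pair 1] h(52,76)=(52*31+76)%997=691 [pair 2] h(5,5)=(5*31+5)%997=160 [pair 3] -> [839, 203, 691, 160]
  Sibling for proof at L0: 52
L2: h(839,203)=(839*31+203)%997=290 [pair 0] h(691,160)=(691*31+160)%997=644 [pair 1] -> [290, 644]
  Sibling for proof at L1: 160
L3: h(290,644)=(290*31+644)%997=661 [pair 0] -> [661]
  Sibling for proof at L2: 290
Root: 661
Proof path (sibling hashes from leaf to root): [52, 160, 290]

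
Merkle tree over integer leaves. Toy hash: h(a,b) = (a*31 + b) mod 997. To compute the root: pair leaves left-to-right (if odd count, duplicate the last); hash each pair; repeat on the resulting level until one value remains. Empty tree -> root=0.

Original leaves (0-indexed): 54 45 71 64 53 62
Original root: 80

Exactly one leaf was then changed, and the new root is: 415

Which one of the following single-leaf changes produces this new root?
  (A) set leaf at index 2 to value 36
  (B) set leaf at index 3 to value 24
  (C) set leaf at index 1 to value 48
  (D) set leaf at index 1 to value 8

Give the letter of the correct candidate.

Original leaves: [54, 45, 71, 64, 53, 62]
Target new root: 415
Try each candidate change and compute the resulting root:
Candidate A: set leaf[2] = 36 -> leaves = [54, 45, 36, 64, 53, 62]
  L0: [54, 45, 36, 64, 53, 62]
  L1: h(54,45)=(54*31+45)%997=722 h(36,64)=(36*31+64)%997=183 h(53,62)=(53*31+62)%997=708 -> [722, 183, 708]
  L2: h(722,183)=(722*31+183)%997=631 h(708,708)=(708*31+708)%997=722 -> [631, 722]
  L3: h(631,722)=(631*31+722)%997=343 -> [343]
  root = 343 != target 415
Candidate B: set leaf[3] = 24 -> leaves = [54, 45, 71, 24, 53, 62]
  L0: [54, 45, 71, 24, 53, 62]
  L1: h(54,45)=(54*31+45)%997=722 h(71,24)=(71*31+24)%997=231 h(53,62)=(53*31+62)%997=708 -> [722, 231, 708]
  L2: h(722,231)=(722*31+231)%997=679 h(708,708)=(708*31+708)%997=722 -> [679, 722]
  L3: h(679,722)=(679*31+722)%997=834 -> [834]
  root = 834 != target 415
Candidate C: set leaf[1] = 48 -> leaves = [54, 48, 71, 64, 53, 62]
  L0: [54, 48, 71, 64, 53, 62]
  L1: h(54,48)=(54*31+48)%997=725 h(71,64)=(71*31+64)%997=271 h(53,62)=(53*31+62)%997=708 -> [725, 271, 708]
  L2: h(725,271)=(725*31+271)%997=812 h(708,708)=(708*31+708)%997=722 -> [812, 722]
  L3: h(812,722)=(812*31+722)%997=969 -> [969]
  root = 969 != target 415
Candidate D: set leaf[1] = 8 -> leaves = [54, 8, 71, 64, 53, 62]
  L0: [54, 8, 71, 64, 53, 62]
  L1: h(54,8)=(54*31+8)%997=685 h(71,64)=(71*31+64)%997=271 h(53,62)=(53*31+62)%997=708 -> [685, 271, 708]
  L2: h(685,271)=(685*31+271)%997=569 h(708,708)=(708*31+708)%997=722 -> [569, 722]
  L3: h(569,722)=(569*31+722)%997=415 -> [415]
  root = 415 == target 415  ** MATCH **
Candidate D produces the target root.

Answer: D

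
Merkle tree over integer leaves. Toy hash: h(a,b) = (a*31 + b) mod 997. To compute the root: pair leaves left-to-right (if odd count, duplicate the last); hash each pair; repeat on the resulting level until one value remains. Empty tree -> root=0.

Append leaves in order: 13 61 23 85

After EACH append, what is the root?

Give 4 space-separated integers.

Answer: 13 464 165 227

Derivation:
After append 13 (leaves=[13]):
  L0: [13]
  root=13
After append 61 (leaves=[13, 61]):
  L0: [13, 61]
  L1: h(13,61)=(13*31+61)%997=464 -> [464]
  root=464
After append 23 (leaves=[13, 61, 23]):
  L0: [13, 61, 23]
  L1: h(13,61)=(13*31+61)%997=464 h(23,23)=(23*31+23)%997=736 -> [464, 736]
  L2: h(464,736)=(464*31+736)%997=165 -> [165]
  root=165
After append 85 (leaves=[13, 61, 23, 85]):
  L0: [13, 61, 23, 85]
  L1: h(13,61)=(13*31+61)%997=464 h(23,85)=(23*31+85)%997=798 -> [464, 798]
  L2: h(464,798)=(464*31+798)%997=227 -> [227]
  root=227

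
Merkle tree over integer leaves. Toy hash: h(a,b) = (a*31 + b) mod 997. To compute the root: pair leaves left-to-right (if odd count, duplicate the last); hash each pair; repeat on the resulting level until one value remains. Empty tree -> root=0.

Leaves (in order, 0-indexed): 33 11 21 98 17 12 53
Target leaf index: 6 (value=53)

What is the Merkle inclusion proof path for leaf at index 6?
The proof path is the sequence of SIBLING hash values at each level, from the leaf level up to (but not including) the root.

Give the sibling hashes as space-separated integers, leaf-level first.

L0 (leaves): [33, 11, 21, 98, 17, 12, 53], target index=6
L1: h(33,11)=(33*31+11)%997=37 [pair 0] h(21,98)=(21*31+98)%997=749 [pair 1] h(17,12)=(17*31+12)%997=539 [pair 2] h(53,53)=(53*31+53)%997=699 [pair 3] -> [37, 749, 539, 699]
  Sibling for proof at L0: 53
L2: h(37,749)=(37*31+749)%997=899 [pair 0] h(539,699)=(539*31+699)%997=459 [pair 1] -> [899, 459]
  Sibling for proof at L1: 539
L3: h(899,459)=(899*31+459)%997=412 [pair 0] -> [412]
  Sibling for proof at L2: 899
Root: 412
Proof path (sibling hashes from leaf to root): [53, 539, 899]

Answer: 53 539 899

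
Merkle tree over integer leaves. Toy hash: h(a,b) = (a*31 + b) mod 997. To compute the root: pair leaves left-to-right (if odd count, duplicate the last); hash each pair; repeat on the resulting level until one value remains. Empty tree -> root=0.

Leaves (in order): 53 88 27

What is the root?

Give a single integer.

L0: [53, 88, 27]
L1: h(53,88)=(53*31+88)%997=734 h(27,27)=(27*31+27)%997=864 -> [734, 864]
L2: h(734,864)=(734*31+864)%997=687 -> [687]

Answer: 687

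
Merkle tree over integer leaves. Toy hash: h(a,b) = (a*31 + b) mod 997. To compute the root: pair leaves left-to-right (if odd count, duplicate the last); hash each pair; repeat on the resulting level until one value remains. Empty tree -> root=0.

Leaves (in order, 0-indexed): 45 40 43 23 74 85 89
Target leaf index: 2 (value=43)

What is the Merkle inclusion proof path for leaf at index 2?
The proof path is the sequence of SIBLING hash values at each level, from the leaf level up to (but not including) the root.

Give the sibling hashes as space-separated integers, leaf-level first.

Answer: 23 438 825

Derivation:
L0 (leaves): [45, 40, 43, 23, 74, 85, 89], target index=2
L1: h(45,40)=(45*31+40)%997=438 [pair 0] h(43,23)=(43*31+23)%997=359 [pair 1] h(74,85)=(74*31+85)%997=385 [pair 2] h(89,89)=(89*31+89)%997=854 [pair 3] -> [438, 359, 385, 854]
  Sibling for proof at L0: 23
L2: h(438,359)=(438*31+359)%997=976 [pair 0] h(385,854)=(385*31+854)%997=825 [pair 1] -> [976, 825]
  Sibling for proof at L1: 438
L3: h(976,825)=(976*31+825)%997=174 [pair 0] -> [174]
  Sibling for proof at L2: 825
Root: 174
Proof path (sibling hashes from leaf to root): [23, 438, 825]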